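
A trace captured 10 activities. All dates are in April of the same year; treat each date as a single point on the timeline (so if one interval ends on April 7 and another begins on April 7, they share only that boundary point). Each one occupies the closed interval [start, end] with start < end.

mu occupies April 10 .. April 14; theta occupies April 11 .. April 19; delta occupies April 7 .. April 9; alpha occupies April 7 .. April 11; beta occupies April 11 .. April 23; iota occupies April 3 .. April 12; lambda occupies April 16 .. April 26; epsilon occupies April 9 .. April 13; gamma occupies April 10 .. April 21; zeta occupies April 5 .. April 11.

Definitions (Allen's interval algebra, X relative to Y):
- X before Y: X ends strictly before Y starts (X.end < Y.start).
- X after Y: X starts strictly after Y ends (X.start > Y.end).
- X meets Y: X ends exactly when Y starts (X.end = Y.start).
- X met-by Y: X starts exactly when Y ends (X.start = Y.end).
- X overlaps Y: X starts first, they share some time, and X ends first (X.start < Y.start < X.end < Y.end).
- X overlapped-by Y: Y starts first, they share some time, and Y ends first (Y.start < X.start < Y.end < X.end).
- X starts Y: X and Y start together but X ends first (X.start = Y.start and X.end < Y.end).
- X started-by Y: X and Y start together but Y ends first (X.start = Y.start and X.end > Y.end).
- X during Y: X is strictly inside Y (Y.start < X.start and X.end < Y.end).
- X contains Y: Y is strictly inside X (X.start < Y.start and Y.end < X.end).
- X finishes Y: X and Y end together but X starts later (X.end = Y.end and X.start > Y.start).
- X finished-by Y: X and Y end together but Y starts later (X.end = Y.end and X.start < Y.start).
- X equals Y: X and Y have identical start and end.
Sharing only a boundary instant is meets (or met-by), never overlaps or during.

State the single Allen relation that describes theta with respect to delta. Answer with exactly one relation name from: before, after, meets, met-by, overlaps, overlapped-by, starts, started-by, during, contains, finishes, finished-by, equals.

after

theta = [April 11, April 19]; delta = [April 7, April 9].
Compare endpoints: theta.start > delta.start, theta.start > delta.end, theta.end > delta.start, theta.end > delta.end.
That pattern is 'after'.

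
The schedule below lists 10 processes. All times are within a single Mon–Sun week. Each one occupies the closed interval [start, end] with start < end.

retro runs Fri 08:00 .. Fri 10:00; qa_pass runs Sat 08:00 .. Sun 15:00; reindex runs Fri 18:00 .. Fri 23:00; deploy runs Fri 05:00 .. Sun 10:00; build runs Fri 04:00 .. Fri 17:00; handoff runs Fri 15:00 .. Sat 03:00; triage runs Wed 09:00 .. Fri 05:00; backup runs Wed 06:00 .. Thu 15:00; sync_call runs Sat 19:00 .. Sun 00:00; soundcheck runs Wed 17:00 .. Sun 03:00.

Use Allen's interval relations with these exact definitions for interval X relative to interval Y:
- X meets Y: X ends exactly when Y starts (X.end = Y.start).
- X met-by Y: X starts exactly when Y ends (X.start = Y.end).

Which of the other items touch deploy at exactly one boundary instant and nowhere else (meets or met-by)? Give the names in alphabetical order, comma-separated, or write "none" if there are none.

Target deploy = [Fri 05:00, Sun 10:00].
backup [Wed 06:00, Thu 15:00] → before → no.
build [Fri 04:00, Fri 17:00] → overlaps → no.
handoff [Fri 15:00, Sat 03:00] → during → no.
qa_pass [Sat 08:00, Sun 15:00] → overlapped-by → no.
reindex [Fri 18:00, Fri 23:00] → during → no.
retro [Fri 08:00, Fri 10:00] → during → no.
soundcheck [Wed 17:00, Sun 03:00] → overlaps → no.
sync_call [Sat 19:00, Sun 00:00] → during → no.
triage [Wed 09:00, Fri 05:00] → meets → yes.
Result: triage.

triage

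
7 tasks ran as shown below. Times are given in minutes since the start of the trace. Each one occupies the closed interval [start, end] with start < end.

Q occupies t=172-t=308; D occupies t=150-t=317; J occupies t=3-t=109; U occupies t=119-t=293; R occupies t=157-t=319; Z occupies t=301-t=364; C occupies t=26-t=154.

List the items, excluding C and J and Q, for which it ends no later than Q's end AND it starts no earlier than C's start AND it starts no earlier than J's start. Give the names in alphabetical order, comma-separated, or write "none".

Conditions: its end is no later than Q's end (X.end <= t=308) AND its start is no earlier than C's start (X.start >= t=26) AND its start is no earlier than J's start (X.start >= t=3).
D: end t=317 <= t=308? ✗; start t=150 >= t=26? ✓; start t=150 >= t=3? ✓ → no.
R: end t=319 <= t=308? ✗; start t=157 >= t=26? ✓; start t=157 >= t=3? ✓ → no.
U: end t=293 <= t=308? ✓; start t=119 >= t=26? ✓; start t=119 >= t=3? ✓ → yes.
Z: end t=364 <= t=308? ✗; start t=301 >= t=26? ✓; start t=301 >= t=3? ✓ → no.
Result: U.

U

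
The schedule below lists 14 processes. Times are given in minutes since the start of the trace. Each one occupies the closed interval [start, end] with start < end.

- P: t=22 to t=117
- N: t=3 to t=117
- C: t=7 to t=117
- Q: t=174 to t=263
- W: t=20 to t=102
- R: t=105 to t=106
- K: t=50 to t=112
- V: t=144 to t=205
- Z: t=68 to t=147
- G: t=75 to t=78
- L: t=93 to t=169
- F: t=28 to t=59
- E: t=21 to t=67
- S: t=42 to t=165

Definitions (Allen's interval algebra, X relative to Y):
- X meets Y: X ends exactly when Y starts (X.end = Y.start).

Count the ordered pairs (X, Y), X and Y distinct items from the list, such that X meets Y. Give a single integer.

0

Checking all 182 ordered pairs for relation 'meets'; matching pairs in alphabetical order:
No pair satisfies it.
Count: 0.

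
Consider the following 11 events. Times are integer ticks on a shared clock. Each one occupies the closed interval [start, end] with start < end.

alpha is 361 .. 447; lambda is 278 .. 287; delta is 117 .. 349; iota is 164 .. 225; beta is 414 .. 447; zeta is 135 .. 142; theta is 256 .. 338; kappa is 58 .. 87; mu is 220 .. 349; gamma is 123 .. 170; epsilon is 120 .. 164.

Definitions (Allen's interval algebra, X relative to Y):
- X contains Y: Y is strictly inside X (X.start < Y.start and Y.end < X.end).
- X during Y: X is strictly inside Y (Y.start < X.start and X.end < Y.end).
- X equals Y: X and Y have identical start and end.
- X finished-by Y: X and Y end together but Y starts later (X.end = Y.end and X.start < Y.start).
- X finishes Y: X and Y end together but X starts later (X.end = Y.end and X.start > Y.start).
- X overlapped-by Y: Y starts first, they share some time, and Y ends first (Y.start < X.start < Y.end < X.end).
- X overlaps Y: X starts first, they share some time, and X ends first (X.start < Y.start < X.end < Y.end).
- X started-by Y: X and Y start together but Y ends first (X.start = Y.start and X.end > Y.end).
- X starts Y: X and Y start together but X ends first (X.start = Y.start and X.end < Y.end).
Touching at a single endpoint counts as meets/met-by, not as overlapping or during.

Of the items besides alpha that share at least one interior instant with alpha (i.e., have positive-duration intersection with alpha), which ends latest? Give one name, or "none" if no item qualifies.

beta

Target alpha = [361, 447].
beta [414, 447] → finishes → candidate.
delta [117, 349] → before → excluded.
epsilon [120, 164] → before → excluded.
gamma [123, 170] → before → excluded.
iota [164, 225] → before → excluded.
kappa [58, 87] → before → excluded.
lambda [278, 287] → before → excluded.
mu [220, 349] → before → excluded.
theta [256, 338] → before → excluded.
zeta [135, 142] → before → excluded.
Among candidates, latest end is 447 → beta.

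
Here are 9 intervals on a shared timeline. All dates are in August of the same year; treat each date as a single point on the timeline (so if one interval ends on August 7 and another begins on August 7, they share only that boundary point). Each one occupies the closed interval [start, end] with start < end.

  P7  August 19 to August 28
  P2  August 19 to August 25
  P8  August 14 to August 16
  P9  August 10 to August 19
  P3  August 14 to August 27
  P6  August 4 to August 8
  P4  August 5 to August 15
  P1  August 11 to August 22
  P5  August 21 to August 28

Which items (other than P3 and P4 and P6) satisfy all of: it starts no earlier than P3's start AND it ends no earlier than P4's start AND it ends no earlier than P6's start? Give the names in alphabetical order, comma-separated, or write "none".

P2, P5, P7, P8

Conditions: its start is no earlier than P3's start (X.start >= August 14) AND its end is no earlier than P4's start (X.end >= August 5) AND its end is no earlier than P6's start (X.end >= August 4).
P1: start August 11 >= August 14? ✗; end August 22 >= August 5? ✓; end August 22 >= August 4? ✓ → no.
P2: start August 19 >= August 14? ✓; end August 25 >= August 5? ✓; end August 25 >= August 4? ✓ → yes.
P5: start August 21 >= August 14? ✓; end August 28 >= August 5? ✓; end August 28 >= August 4? ✓ → yes.
P7: start August 19 >= August 14? ✓; end August 28 >= August 5? ✓; end August 28 >= August 4? ✓ → yes.
P8: start August 14 >= August 14? ✓; end August 16 >= August 5? ✓; end August 16 >= August 4? ✓ → yes.
P9: start August 10 >= August 14? ✗; end August 19 >= August 5? ✓; end August 19 >= August 4? ✓ → no.
Result: P2, P5, P7, P8.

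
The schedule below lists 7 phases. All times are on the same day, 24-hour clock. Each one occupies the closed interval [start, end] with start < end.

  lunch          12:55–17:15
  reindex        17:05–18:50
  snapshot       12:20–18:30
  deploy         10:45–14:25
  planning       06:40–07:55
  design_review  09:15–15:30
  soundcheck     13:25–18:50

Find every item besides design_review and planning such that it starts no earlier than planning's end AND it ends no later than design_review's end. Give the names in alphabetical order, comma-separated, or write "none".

deploy

Conditions: its start is no earlier than planning's end (X.start >= 07:55) AND its end is no later than design_review's end (X.end <= 15:30).
deploy: start 10:45 >= 07:55? ✓; end 14:25 <= 15:30? ✓ → yes.
lunch: start 12:55 >= 07:55? ✓; end 17:15 <= 15:30? ✗ → no.
reindex: start 17:05 >= 07:55? ✓; end 18:50 <= 15:30? ✗ → no.
snapshot: start 12:20 >= 07:55? ✓; end 18:30 <= 15:30? ✗ → no.
soundcheck: start 13:25 >= 07:55? ✓; end 18:50 <= 15:30? ✗ → no.
Result: deploy.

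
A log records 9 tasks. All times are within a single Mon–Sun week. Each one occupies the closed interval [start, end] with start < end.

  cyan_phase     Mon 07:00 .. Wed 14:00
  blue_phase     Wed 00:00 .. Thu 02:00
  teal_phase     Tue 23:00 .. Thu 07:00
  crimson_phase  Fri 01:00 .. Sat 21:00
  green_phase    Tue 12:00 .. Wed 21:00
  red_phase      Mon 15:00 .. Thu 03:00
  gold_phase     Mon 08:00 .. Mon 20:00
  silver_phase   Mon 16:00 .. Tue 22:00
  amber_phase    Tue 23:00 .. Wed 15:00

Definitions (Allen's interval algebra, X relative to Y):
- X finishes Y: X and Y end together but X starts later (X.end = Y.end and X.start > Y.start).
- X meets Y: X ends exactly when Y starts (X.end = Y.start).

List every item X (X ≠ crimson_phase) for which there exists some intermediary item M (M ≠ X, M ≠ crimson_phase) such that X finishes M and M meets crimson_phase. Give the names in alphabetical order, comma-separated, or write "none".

Target crimson_phase = [Fri 01:00, Sat 21:00].
Intermediaries M with M meets crimson_phase: none.
Union: none.

none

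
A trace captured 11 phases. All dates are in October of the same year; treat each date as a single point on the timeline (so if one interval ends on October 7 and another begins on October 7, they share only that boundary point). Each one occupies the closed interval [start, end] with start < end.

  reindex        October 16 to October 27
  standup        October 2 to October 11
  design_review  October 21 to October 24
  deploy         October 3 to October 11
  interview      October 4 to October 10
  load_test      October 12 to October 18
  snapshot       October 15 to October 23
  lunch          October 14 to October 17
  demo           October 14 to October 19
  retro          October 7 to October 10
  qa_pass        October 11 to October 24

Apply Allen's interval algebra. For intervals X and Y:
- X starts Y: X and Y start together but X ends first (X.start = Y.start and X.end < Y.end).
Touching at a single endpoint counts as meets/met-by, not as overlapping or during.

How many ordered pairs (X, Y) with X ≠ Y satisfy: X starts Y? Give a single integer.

Checking all 110 ordered pairs for relation 'starts'; matching pairs in alphabetical order:
(lunch, demo): lunch starts demo ✓
Count: 1.

1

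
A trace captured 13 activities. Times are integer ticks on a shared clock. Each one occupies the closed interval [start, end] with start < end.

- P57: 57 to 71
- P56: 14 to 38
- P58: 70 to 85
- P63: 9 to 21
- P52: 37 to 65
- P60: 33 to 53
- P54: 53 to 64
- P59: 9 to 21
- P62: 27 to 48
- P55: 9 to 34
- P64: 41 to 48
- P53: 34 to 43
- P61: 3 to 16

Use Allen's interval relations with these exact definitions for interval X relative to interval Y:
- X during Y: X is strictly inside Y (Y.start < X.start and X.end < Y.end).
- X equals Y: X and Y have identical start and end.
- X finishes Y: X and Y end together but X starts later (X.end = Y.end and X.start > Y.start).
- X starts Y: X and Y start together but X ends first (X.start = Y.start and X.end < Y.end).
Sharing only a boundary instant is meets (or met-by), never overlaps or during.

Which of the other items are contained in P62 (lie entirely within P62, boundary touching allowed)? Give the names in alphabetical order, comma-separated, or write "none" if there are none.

P53, P64

Target P62 = [27, 48].
P52 [37, 65] → overlapped-by → no.
P53 [34, 43] → during → yes.
P54 [53, 64] → after → no.
P55 [9, 34] → overlaps → no.
P56 [14, 38] → overlaps → no.
P57 [57, 71] → after → no.
P58 [70, 85] → after → no.
P59 [9, 21] → before → no.
P60 [33, 53] → overlapped-by → no.
P61 [3, 16] → before → no.
P63 [9, 21] → before → no.
P64 [41, 48] → finishes → yes.
Result: P53, P64.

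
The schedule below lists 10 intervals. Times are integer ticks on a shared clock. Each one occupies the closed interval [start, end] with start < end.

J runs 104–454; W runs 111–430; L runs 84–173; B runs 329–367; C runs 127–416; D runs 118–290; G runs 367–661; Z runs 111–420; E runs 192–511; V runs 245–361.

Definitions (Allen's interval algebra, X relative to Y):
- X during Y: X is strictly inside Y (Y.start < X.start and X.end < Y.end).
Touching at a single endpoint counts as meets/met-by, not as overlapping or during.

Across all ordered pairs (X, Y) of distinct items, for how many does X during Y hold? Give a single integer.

18

Checking all 90 ordered pairs for relation 'during'; matching pairs in alphabetical order:
(B, C): B during C ✓
(B, E): B during E ✓
(B, J): B during J ✓
(B, W): B during W ✓
(B, Z): B during Z ✓
(C, J): C during J ✓
(C, W): C during W ✓
(C, Z): C during Z ✓
(D, J): D during J ✓
(D, W): D during W ✓
(D, Z): D during Z ✓
(V, C): V during C ✓
(V, E): V during E ✓
(V, J): V during J ✓
(V, W): V during W ✓
(V, Z): V during Z ✓
(W, J): W during J ✓
(Z, J): Z during J ✓
Count: 18.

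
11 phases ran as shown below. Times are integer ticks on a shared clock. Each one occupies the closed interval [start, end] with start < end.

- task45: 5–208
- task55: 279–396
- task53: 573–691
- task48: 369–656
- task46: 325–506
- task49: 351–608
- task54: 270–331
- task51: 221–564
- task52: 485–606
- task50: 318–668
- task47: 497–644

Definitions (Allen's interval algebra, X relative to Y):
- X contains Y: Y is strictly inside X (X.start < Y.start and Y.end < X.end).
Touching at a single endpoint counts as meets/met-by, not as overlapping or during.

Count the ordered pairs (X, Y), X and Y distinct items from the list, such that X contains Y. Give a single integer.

Checking all 110 ordered pairs for relation 'contains'; matching pairs in alphabetical order:
(task48, task47): task48 contains task47 ✓
(task48, task52): task48 contains task52 ✓
(task49, task52): task49 contains task52 ✓
(task50, task46): task50 contains task46 ✓
(task50, task47): task50 contains task47 ✓
(task50, task48): task50 contains task48 ✓
(task50, task49): task50 contains task49 ✓
(task50, task52): task50 contains task52 ✓
(task51, task46): task51 contains task46 ✓
(task51, task54): task51 contains task54 ✓
(task51, task55): task51 contains task55 ✓
Count: 11.

11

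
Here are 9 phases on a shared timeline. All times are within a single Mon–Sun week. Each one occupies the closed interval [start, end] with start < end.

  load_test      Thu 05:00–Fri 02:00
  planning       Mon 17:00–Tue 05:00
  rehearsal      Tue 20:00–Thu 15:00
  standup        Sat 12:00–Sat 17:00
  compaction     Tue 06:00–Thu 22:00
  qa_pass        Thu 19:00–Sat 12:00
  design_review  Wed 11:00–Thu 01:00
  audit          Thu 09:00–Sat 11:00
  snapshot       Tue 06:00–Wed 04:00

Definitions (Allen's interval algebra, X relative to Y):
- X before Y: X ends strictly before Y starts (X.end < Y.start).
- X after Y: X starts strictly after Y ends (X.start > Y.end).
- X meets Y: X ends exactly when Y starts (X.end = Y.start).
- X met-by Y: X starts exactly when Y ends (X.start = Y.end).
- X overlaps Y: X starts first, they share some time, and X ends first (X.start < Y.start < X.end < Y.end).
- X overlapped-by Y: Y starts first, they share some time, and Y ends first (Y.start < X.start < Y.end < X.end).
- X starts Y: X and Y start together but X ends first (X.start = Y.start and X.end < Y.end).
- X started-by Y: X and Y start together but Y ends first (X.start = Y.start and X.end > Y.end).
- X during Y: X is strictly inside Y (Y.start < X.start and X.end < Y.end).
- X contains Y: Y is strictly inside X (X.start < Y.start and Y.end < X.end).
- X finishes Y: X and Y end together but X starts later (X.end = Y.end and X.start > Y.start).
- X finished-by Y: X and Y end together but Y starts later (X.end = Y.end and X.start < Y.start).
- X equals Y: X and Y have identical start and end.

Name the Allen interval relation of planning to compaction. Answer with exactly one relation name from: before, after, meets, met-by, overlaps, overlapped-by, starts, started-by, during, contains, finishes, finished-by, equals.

before

planning = [Mon 17:00, Tue 05:00]; compaction = [Tue 06:00, Thu 22:00].
Compare endpoints: planning.start < compaction.start, planning.start < compaction.end, planning.end < compaction.start, planning.end < compaction.end.
That pattern is 'before'.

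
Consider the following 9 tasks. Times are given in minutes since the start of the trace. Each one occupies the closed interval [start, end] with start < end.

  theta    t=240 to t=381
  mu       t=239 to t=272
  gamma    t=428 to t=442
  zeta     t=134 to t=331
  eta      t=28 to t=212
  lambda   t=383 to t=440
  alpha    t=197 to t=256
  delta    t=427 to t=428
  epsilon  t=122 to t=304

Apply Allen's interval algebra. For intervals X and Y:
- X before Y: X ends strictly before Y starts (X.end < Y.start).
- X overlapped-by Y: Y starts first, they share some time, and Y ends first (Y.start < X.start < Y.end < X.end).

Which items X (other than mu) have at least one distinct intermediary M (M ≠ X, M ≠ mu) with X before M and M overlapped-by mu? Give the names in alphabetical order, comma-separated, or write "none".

Target mu = [t=239, t=272].
Intermediaries M with M overlapped-by mu: theta.
Via theta — items with X before theta: eta.
Union: eta.

eta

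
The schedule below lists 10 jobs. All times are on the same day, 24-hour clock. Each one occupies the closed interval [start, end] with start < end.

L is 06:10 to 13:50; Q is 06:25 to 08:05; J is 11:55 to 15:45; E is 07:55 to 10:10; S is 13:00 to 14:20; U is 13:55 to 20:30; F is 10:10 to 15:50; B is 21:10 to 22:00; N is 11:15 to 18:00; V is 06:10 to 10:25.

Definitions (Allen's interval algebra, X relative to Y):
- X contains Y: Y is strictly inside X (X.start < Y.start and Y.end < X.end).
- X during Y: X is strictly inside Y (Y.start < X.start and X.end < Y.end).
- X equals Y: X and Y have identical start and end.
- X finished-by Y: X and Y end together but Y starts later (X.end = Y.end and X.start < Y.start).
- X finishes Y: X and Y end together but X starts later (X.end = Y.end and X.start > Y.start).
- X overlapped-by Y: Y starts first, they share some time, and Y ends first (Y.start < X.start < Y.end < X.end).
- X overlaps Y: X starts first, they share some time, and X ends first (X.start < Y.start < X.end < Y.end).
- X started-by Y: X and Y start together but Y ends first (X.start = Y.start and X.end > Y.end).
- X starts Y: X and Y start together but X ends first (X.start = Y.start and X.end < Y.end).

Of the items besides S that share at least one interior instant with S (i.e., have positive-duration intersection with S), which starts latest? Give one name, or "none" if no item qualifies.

Target S = [13:00, 14:20].
B [21:10, 22:00] → after → excluded.
E [07:55, 10:10] → before → excluded.
F [10:10, 15:50] → contains → candidate.
J [11:55, 15:45] → contains → candidate.
L [06:10, 13:50] → overlaps → candidate.
N [11:15, 18:00] → contains → candidate.
Q [06:25, 08:05] → before → excluded.
U [13:55, 20:30] → overlapped-by → candidate.
V [06:10, 10:25] → before → excluded.
Among candidates, latest start is 13:55 → U.

U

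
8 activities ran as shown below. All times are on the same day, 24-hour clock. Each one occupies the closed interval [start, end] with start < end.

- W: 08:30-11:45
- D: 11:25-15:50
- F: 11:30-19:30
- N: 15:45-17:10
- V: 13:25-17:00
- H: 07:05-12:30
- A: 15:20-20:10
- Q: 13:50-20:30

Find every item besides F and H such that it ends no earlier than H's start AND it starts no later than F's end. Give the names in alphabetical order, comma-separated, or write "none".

A, D, N, Q, V, W

Conditions: its end is no earlier than H's start (X.end >= 07:05) AND its start is no later than F's end (X.start <= 19:30).
A: end 20:10 >= 07:05? ✓; start 15:20 <= 19:30? ✓ → yes.
D: end 15:50 >= 07:05? ✓; start 11:25 <= 19:30? ✓ → yes.
N: end 17:10 >= 07:05? ✓; start 15:45 <= 19:30? ✓ → yes.
Q: end 20:30 >= 07:05? ✓; start 13:50 <= 19:30? ✓ → yes.
V: end 17:00 >= 07:05? ✓; start 13:25 <= 19:30? ✓ → yes.
W: end 11:45 >= 07:05? ✓; start 08:30 <= 19:30? ✓ → yes.
Result: A, D, N, Q, V, W.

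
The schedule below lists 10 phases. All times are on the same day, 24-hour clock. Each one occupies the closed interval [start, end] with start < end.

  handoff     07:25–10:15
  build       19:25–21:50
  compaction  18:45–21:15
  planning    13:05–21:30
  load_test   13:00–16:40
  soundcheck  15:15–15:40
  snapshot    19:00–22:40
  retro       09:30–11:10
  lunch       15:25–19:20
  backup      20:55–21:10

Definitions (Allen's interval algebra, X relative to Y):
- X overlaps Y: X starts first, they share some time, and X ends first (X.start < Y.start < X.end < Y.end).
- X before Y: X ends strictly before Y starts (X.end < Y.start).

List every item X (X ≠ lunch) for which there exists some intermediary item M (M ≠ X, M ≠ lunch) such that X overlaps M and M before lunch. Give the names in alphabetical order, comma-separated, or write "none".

Target lunch = [15:25, 19:20].
Intermediaries M with M before lunch: handoff, retro.
Via handoff — items with X overlaps handoff: none.
Via retro — items with X overlaps retro: handoff.
Union: handoff.

handoff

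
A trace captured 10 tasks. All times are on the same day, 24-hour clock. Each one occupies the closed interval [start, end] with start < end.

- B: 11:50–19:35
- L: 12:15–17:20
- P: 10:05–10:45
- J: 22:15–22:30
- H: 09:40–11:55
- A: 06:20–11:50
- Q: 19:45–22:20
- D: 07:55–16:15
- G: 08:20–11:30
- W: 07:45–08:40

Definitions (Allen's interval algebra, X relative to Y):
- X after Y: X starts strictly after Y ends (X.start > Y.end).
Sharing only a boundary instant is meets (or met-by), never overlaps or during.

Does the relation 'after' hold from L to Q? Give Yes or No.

No

L = [12:15, 17:20], Q = [19:45, 22:20].
Actual relation of L to Q: before.
Asked whether 'after' holds → No.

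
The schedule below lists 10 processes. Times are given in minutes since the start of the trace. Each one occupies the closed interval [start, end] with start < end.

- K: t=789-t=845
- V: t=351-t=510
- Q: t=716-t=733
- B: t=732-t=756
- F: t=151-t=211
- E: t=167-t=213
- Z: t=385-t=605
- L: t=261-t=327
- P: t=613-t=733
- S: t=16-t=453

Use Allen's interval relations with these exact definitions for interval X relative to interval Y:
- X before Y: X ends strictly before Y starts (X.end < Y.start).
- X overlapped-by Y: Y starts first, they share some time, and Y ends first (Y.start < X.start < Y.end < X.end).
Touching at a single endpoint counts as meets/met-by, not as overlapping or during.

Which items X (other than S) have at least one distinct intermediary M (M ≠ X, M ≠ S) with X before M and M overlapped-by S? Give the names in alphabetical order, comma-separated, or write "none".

Target S = [t=16, t=453].
Intermediaries M with M overlapped-by S: V, Z.
Via V — items with X before V: E, F, L.
Via Z — items with X before Z: E, F, L.
Union: E, F, L.

E, F, L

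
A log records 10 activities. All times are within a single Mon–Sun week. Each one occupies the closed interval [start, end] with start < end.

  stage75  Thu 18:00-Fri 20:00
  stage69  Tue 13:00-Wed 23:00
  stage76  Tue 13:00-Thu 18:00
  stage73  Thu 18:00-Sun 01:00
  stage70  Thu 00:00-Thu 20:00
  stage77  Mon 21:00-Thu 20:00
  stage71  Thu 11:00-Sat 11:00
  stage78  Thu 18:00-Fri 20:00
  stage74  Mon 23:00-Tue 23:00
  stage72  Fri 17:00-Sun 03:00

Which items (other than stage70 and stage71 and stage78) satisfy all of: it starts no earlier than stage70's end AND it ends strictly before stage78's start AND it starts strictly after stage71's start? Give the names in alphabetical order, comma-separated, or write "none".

none

Conditions: its start is no earlier than stage70's end (X.start >= Thu 20:00) AND its end is strictly before stage78's start (X.end < Thu 18:00) AND its start is strictly after stage71's start (X.start > Thu 11:00).
stage69: start Tue 13:00 >= Thu 20:00? ✗; end Wed 23:00 < Thu 18:00? ✓; start Tue 13:00 > Thu 11:00? ✗ → no.
stage72: start Fri 17:00 >= Thu 20:00? ✓; end Sun 03:00 < Thu 18:00? ✗; start Fri 17:00 > Thu 11:00? ✓ → no.
stage73: start Thu 18:00 >= Thu 20:00? ✗; end Sun 01:00 < Thu 18:00? ✗; start Thu 18:00 > Thu 11:00? ✓ → no.
stage74: start Mon 23:00 >= Thu 20:00? ✗; end Tue 23:00 < Thu 18:00? ✓; start Mon 23:00 > Thu 11:00? ✗ → no.
stage75: start Thu 18:00 >= Thu 20:00? ✗; end Fri 20:00 < Thu 18:00? ✗; start Thu 18:00 > Thu 11:00? ✓ → no.
stage76: start Tue 13:00 >= Thu 20:00? ✗; end Thu 18:00 < Thu 18:00? ✗; start Tue 13:00 > Thu 11:00? ✗ → no.
stage77: start Mon 21:00 >= Thu 20:00? ✗; end Thu 20:00 < Thu 18:00? ✗; start Mon 21:00 > Thu 11:00? ✗ → no.
Result: none.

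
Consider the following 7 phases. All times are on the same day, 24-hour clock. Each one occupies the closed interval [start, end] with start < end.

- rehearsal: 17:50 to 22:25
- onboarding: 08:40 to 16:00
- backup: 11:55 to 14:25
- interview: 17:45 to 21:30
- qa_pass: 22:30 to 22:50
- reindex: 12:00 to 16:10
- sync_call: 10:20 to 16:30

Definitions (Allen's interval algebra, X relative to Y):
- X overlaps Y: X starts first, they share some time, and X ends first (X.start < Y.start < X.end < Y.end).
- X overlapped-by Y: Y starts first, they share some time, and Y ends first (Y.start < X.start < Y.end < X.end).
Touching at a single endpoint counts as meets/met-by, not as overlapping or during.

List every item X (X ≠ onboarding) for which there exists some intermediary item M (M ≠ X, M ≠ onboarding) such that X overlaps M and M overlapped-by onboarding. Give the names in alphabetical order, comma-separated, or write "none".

backup

Target onboarding = [08:40, 16:00].
Intermediaries M with M overlapped-by onboarding: reindex, sync_call.
Via reindex — items with X overlaps reindex: backup.
Via sync_call — items with X overlaps sync_call: none.
Union: backup.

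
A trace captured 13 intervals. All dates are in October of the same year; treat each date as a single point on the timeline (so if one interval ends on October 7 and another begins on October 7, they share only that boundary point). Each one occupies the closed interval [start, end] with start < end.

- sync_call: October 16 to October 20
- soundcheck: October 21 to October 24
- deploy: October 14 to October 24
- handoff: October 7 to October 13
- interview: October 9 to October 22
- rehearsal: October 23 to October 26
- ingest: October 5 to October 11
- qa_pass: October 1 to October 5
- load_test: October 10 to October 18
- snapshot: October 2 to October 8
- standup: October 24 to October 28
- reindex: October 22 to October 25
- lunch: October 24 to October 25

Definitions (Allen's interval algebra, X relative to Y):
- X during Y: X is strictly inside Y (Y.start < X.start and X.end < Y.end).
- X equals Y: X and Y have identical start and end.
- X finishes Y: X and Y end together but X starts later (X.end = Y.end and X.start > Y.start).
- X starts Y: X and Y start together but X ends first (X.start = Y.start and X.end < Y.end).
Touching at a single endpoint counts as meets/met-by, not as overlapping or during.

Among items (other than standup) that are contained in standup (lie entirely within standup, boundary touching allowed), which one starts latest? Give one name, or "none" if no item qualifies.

lunch

Target standup = [October 24, October 28].
deploy [October 14, October 24] → meets → excluded.
handoff [October 7, October 13] → before → excluded.
ingest [October 5, October 11] → before → excluded.
interview [October 9, October 22] → before → excluded.
load_test [October 10, October 18] → before → excluded.
lunch [October 24, October 25] → starts → candidate.
qa_pass [October 1, October 5] → before → excluded.
rehearsal [October 23, October 26] → overlaps → excluded.
reindex [October 22, October 25] → overlaps → excluded.
snapshot [October 2, October 8] → before → excluded.
soundcheck [October 21, October 24] → meets → excluded.
sync_call [October 16, October 20] → before → excluded.
Among candidates, latest start is October 24 → lunch.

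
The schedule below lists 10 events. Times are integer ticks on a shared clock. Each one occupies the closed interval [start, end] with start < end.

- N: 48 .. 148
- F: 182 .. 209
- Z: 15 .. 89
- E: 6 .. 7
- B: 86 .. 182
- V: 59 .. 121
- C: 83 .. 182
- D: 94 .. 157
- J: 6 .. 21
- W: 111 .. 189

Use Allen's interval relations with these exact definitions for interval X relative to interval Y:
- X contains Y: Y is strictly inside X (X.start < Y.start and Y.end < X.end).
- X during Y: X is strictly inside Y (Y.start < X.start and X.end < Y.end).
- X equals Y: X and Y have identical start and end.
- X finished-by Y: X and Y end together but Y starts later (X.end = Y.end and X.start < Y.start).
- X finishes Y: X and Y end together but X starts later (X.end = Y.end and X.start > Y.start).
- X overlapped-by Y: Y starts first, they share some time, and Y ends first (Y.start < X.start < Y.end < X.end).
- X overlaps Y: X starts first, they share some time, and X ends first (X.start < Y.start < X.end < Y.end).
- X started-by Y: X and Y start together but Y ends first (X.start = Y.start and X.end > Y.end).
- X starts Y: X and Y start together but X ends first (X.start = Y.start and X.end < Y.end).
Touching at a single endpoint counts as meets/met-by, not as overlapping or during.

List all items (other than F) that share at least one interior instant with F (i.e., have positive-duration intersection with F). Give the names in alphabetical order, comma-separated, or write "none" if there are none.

Target F = [182, 209].
B [86, 182] → meets → no.
C [83, 182] → meets → no.
D [94, 157] → before → no.
E [6, 7] → before → no.
J [6, 21] → before → no.
N [48, 148] → before → no.
V [59, 121] → before → no.
W [111, 189] → overlaps → yes.
Z [15, 89] → before → no.
Result: W.

W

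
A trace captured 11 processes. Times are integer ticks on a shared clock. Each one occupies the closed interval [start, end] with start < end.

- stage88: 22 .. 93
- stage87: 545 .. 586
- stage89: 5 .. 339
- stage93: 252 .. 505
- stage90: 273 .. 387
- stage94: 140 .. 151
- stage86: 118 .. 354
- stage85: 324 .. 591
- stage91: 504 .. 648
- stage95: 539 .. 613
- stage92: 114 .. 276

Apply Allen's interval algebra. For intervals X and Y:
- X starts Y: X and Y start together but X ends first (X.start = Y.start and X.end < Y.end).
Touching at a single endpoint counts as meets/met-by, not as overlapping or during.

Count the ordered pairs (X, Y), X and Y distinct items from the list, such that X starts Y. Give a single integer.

0

Checking all 110 ordered pairs for relation 'starts'; matching pairs in alphabetical order:
No pair satisfies it.
Count: 0.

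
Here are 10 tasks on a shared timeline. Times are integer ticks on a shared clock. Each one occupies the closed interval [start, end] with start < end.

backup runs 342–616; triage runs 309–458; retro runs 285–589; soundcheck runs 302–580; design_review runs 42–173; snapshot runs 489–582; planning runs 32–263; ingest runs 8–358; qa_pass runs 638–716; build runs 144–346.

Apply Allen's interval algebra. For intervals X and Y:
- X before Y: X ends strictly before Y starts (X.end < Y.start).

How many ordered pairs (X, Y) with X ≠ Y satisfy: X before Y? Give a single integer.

Checking all 90 ordered pairs for relation 'before'; matching pairs in alphabetical order:
(backup, qa_pass): backup before qa_pass ✓
(build, qa_pass): build before qa_pass ✓
(build, snapshot): build before snapshot ✓
(design_review, backup): design_review before backup ✓
(design_review, qa_pass): design_review before qa_pass ✓
(design_review, retro): design_review before retro ✓
(design_review, snapshot): design_review before snapshot ✓
(design_review, soundcheck): design_review before soundcheck ✓
(design_review, triage): design_review before triage ✓
(ingest, qa_pass): ingest before qa_pass ✓
(ingest, snapshot): ingest before snapshot ✓
(planning, backup): planning before backup ✓
(planning, qa_pass): planning before qa_pass ✓
(planning, retro): planning before retro ✓
(planning, snapshot): planning before snapshot ✓
(planning, soundcheck): planning before soundcheck ✓
(planning, triage): planning before triage ✓
(retro, qa_pass): retro before qa_pass ✓
(snapshot, qa_pass): snapshot before qa_pass ✓
(soundcheck, qa_pass): soundcheck before qa_pass ✓
(triage, qa_pass): triage before qa_pass ✓
(triage, snapshot): triage before snapshot ✓
Count: 22.

22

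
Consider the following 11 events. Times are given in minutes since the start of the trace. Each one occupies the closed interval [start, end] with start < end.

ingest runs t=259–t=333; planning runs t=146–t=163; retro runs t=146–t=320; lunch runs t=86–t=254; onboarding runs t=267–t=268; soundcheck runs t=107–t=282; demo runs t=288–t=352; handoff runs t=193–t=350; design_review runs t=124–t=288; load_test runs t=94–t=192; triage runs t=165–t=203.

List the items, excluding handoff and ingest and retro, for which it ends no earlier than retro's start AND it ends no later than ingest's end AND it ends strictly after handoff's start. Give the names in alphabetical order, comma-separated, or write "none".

design_review, lunch, onboarding, soundcheck, triage

Conditions: its end is no earlier than retro's start (X.end >= t=146) AND its end is no later than ingest's end (X.end <= t=333) AND its end is strictly after handoff's start (X.end > t=193).
demo: end t=352 >= t=146? ✓; end t=352 <= t=333? ✗; end t=352 > t=193? ✓ → no.
design_review: end t=288 >= t=146? ✓; end t=288 <= t=333? ✓; end t=288 > t=193? ✓ → yes.
load_test: end t=192 >= t=146? ✓; end t=192 <= t=333? ✓; end t=192 > t=193? ✗ → no.
lunch: end t=254 >= t=146? ✓; end t=254 <= t=333? ✓; end t=254 > t=193? ✓ → yes.
onboarding: end t=268 >= t=146? ✓; end t=268 <= t=333? ✓; end t=268 > t=193? ✓ → yes.
planning: end t=163 >= t=146? ✓; end t=163 <= t=333? ✓; end t=163 > t=193? ✗ → no.
soundcheck: end t=282 >= t=146? ✓; end t=282 <= t=333? ✓; end t=282 > t=193? ✓ → yes.
triage: end t=203 >= t=146? ✓; end t=203 <= t=333? ✓; end t=203 > t=193? ✓ → yes.
Result: design_review, lunch, onboarding, soundcheck, triage.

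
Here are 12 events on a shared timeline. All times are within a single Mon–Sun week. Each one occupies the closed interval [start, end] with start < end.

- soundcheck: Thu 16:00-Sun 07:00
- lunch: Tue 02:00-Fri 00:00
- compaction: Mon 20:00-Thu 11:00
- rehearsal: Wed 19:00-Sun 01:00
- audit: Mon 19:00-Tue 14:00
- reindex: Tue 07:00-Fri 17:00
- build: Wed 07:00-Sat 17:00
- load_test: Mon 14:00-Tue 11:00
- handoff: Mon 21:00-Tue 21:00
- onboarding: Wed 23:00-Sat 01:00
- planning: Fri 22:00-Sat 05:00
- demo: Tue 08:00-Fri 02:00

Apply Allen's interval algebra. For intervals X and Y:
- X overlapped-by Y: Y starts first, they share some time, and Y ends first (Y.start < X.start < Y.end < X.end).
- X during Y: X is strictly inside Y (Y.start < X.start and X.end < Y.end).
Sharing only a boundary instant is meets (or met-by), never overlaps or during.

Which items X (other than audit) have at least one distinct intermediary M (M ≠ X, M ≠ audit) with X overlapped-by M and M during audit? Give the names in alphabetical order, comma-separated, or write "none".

Target audit = [Mon 19:00, Tue 14:00].
Intermediaries M with M during audit: none.
Union: none.

none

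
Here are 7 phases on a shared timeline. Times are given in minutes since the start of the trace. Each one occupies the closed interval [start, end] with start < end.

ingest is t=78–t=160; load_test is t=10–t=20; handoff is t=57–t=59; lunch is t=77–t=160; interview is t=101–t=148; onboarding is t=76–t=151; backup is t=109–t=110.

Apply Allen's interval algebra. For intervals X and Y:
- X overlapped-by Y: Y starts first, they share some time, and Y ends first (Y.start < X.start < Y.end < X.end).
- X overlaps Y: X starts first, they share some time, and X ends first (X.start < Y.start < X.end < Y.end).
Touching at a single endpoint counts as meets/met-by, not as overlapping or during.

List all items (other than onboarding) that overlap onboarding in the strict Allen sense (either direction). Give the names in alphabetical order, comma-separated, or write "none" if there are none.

Target onboarding = [t=76, t=151].
backup [t=109, t=110] → during → no.
handoff [t=57, t=59] → before → no.
ingest [t=78, t=160] → overlapped-by → yes.
interview [t=101, t=148] → during → no.
load_test [t=10, t=20] → before → no.
lunch [t=77, t=160] → overlapped-by → yes.
Result: ingest, lunch.

ingest, lunch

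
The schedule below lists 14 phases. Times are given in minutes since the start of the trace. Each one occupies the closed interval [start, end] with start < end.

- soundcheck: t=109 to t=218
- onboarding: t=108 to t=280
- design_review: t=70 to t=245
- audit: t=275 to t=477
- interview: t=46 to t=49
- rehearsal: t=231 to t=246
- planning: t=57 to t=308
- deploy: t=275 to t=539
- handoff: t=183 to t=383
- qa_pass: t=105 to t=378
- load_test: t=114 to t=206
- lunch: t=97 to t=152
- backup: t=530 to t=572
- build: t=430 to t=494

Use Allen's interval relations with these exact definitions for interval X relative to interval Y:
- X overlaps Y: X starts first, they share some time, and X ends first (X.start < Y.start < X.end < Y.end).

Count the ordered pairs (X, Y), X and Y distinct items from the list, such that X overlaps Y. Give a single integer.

Checking all 182 ordered pairs for relation 'overlaps'; matching pairs in alphabetical order:
(audit, build): audit overlaps build ✓
(deploy, backup): deploy overlaps backup ✓
(design_review, handoff): design_review overlaps handoff ✓
(design_review, onboarding): design_review overlaps onboarding ✓
(design_review, qa_pass): design_review overlaps qa_pass ✓
(design_review, rehearsal): design_review overlaps rehearsal ✓
(handoff, audit): handoff overlaps audit ✓
(handoff, deploy): handoff overlaps deploy ✓
(load_test, handoff): load_test overlaps handoff ✓
(lunch, load_test): lunch overlaps load_test ✓
(lunch, onboarding): lunch overlaps onboarding ✓
(lunch, qa_pass): lunch overlaps qa_pass ✓
(lunch, soundcheck): lunch overlaps soundcheck ✓
(onboarding, audit): onboarding overlaps audit ✓
(onboarding, deploy): onboarding overlaps deploy ✓
(onboarding, handoff): onboarding overlaps handoff ✓
(planning, audit): planning overlaps audit ✓
(planning, deploy): planning overlaps deploy ✓
(planning, handoff): planning overlaps handoff ✓
(planning, qa_pass): planning overlaps qa_pass ✓
(qa_pass, audit): qa_pass overlaps audit ✓
(qa_pass, deploy): qa_pass overlaps deploy ✓
(qa_pass, handoff): qa_pass overlaps handoff ✓
(soundcheck, handoff): soundcheck overlaps handoff ✓
Count: 24.

24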